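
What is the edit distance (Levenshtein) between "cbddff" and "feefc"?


Computing edit distance: "cbddff" -> "feefc"
DP table:
           f    e    e    f    c
      0    1    2    3    4    5
  c   1    1    2    3    4    4
  b   2    2    2    3    4    5
  d   3    3    3    3    4    5
  d   4    4    4    4    4    5
  f   5    4    5    5    4    5
  f   6    5    5    6    5    5
Edit distance = dp[6][5] = 5

5


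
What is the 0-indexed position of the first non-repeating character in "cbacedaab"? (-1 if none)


Input: cbacedaab
Character frequencies:
  'a': 3
  'b': 2
  'c': 2
  'd': 1
  'e': 1
Scanning left to right for freq == 1:
  Position 0 ('c'): freq=2, skip
  Position 1 ('b'): freq=2, skip
  Position 2 ('a'): freq=3, skip
  Position 3 ('c'): freq=2, skip
  Position 4 ('e'): unique! => answer = 4

4


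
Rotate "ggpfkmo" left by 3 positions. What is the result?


Input: "ggpfkmo", rotate left by 3
First 3 characters: "ggp"
Remaining characters: "fkmo"
Concatenate remaining + first: "fkmo" + "ggp" = "fkmoggp"

fkmoggp


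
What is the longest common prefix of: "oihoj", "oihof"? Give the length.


Words: oihoj, oihof
  Position 0: all 'o' => match
  Position 1: all 'i' => match
  Position 2: all 'h' => match
  Position 3: all 'o' => match
  Position 4: ('j', 'f') => mismatch, stop
LCP = "oiho" (length 4)

4


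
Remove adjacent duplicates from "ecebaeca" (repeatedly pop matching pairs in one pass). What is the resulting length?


Input: ecebaeca
Stack-based adjacent duplicate removal:
  Read 'e': push. Stack: e
  Read 'c': push. Stack: ec
  Read 'e': push. Stack: ece
  Read 'b': push. Stack: eceb
  Read 'a': push. Stack: eceba
  Read 'e': push. Stack: ecebae
  Read 'c': push. Stack: ecebaec
  Read 'a': push. Stack: ecebaeca
Final stack: "ecebaeca" (length 8)

8


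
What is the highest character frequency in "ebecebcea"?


Input: ebecebcea
Character counts:
  'a': 1
  'b': 2
  'c': 2
  'e': 4
Maximum frequency: 4

4


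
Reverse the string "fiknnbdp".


Input: fiknnbdp
Reading characters right to left:
  Position 7: 'p'
  Position 6: 'd'
  Position 5: 'b'
  Position 4: 'n'
  Position 3: 'n'
  Position 2: 'k'
  Position 1: 'i'
  Position 0: 'f'
Reversed: pdbnnkif

pdbnnkif


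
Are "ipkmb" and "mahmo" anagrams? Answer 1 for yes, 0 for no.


Strings: "ipkmb", "mahmo"
Sorted first:  bikmp
Sorted second: ahmmo
Differ at position 0: 'b' vs 'a' => not anagrams

0


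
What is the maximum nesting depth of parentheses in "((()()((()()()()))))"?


Input: "((()()((()()()()))))"
Tracking depth:
  Position 0 '(': depth becomes 1
  Position 1 '(': depth becomes 2
  Position 2 '(': depth becomes 3
  Position 3 ')': depth becomes 2
  Position 4 '(': depth becomes 3
  Position 5 ')': depth becomes 2
  Position 6 '(': depth becomes 3
  Position 7 '(': depth becomes 4
  Position 8 '(': depth becomes 5
  Position 9 ')': depth becomes 4
  Position 10 '(': depth becomes 5
  Position 11 ')': depth becomes 4
  Position 12 '(': depth becomes 5
  Position 13 ')': depth becomes 4
  Position 14 '(': depth becomes 5
  Position 15 ')': depth becomes 4
  Position 16 ')': depth becomes 3
  Position 17 ')': depth becomes 2
  Position 18 ')': depth becomes 1
  Position 19 ')': depth becomes 0
Maximum depth reached: 5

5


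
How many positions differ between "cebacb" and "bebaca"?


Comparing "cebacb" and "bebaca" position by position:
  Position 0: 'c' vs 'b' => DIFFER
  Position 1: 'e' vs 'e' => same
  Position 2: 'b' vs 'b' => same
  Position 3: 'a' vs 'a' => same
  Position 4: 'c' vs 'c' => same
  Position 5: 'b' vs 'a' => DIFFER
Positions that differ: 2

2


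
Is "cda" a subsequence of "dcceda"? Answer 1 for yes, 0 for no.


Check if "cda" is a subsequence of "dcceda"
Greedy scan:
  Position 0 ('d'): no match needed
  Position 1 ('c'): matches sub[0] = 'c'
  Position 2 ('c'): no match needed
  Position 3 ('e'): no match needed
  Position 4 ('d'): matches sub[1] = 'd'
  Position 5 ('a'): matches sub[2] = 'a'
All 3 characters matched => is a subsequence

1


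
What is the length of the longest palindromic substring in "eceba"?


Input: "eceba"
Checking substrings for palindromes:
  [0:3] "ece" (len 3) => palindrome
Longest palindromic substring: "ece" with length 3

3


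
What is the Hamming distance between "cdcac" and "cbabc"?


Comparing "cdcac" and "cbabc" position by position:
  Position 0: 'c' vs 'c' => same
  Position 1: 'd' vs 'b' => differ
  Position 2: 'c' vs 'a' => differ
  Position 3: 'a' vs 'b' => differ
  Position 4: 'c' vs 'c' => same
Total differences (Hamming distance): 3

3


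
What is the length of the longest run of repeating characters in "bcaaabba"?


Input: "bcaaabba"
Scanning for longest run:
  Position 1 ('c'): new char, reset run to 1
  Position 2 ('a'): new char, reset run to 1
  Position 3 ('a'): continues run of 'a', length=2
  Position 4 ('a'): continues run of 'a', length=3
  Position 5 ('b'): new char, reset run to 1
  Position 6 ('b'): continues run of 'b', length=2
  Position 7 ('a'): new char, reset run to 1
Longest run: 'a' with length 3

3


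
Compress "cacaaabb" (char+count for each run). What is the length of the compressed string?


Input: cacaaabb
Runs:
  'c' x 1 => "c1"
  'a' x 1 => "a1"
  'c' x 1 => "c1"
  'a' x 3 => "a3"
  'b' x 2 => "b2"
Compressed: "c1a1c1a3b2"
Compressed length: 10

10


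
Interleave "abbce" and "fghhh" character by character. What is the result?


Interleaving "abbce" and "fghhh":
  Position 0: 'a' from first, 'f' from second => "af"
  Position 1: 'b' from first, 'g' from second => "bg"
  Position 2: 'b' from first, 'h' from second => "bh"
  Position 3: 'c' from first, 'h' from second => "ch"
  Position 4: 'e' from first, 'h' from second => "eh"
Result: afbgbhcheh

afbgbhcheh


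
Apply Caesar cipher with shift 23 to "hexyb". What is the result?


Caesar cipher: shift "hexyb" by 23
  'h' (pos 7) + 23 = pos 4 = 'e'
  'e' (pos 4) + 23 = pos 1 = 'b'
  'x' (pos 23) + 23 = pos 20 = 'u'
  'y' (pos 24) + 23 = pos 21 = 'v'
  'b' (pos 1) + 23 = pos 24 = 'y'
Result: ebuvy

ebuvy


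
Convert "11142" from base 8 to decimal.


Input: "11142" in base 8
Positional expansion:
  Digit '1' (value 1) x 8^4 = 4096
  Digit '1' (value 1) x 8^3 = 512
  Digit '1' (value 1) x 8^2 = 64
  Digit '4' (value 4) x 8^1 = 32
  Digit '2' (value 2) x 8^0 = 2
Sum = 4706

4706


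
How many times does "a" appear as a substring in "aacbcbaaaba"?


Searching for "a" in "aacbcbaaaba"
Scanning each position:
  Position 0: "a" => MATCH
  Position 1: "a" => MATCH
  Position 2: "c" => no
  Position 3: "b" => no
  Position 4: "c" => no
  Position 5: "b" => no
  Position 6: "a" => MATCH
  Position 7: "a" => MATCH
  Position 8: "a" => MATCH
  Position 9: "b" => no
  Position 10: "a" => MATCH
Total occurrences: 6

6


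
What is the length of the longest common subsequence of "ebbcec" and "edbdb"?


LCS of "ebbcec" and "edbdb"
DP table:
           e    d    b    d    b
      0    0    0    0    0    0
  e   0    1    1    1    1    1
  b   0    1    1    2    2    2
  b   0    1    1    2    2    3
  c   0    1    1    2    2    3
  e   0    1    1    2    2    3
  c   0    1    1    2    2    3
LCS length = dp[6][5] = 3

3


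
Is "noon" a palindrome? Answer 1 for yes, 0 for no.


Input: noon
Reversed: noon
  Compare pos 0 ('n') with pos 3 ('n'): match
  Compare pos 1 ('o') with pos 2 ('o'): match
Result: palindrome

1


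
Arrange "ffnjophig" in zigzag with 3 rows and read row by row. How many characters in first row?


Zigzag "ffnjophig" into 3 rows:
Placing characters:
  'f' => row 0
  'f' => row 1
  'n' => row 2
  'j' => row 1
  'o' => row 0
  'p' => row 1
  'h' => row 2
  'i' => row 1
  'g' => row 0
Rows:
  Row 0: "fog"
  Row 1: "fjpi"
  Row 2: "nh"
First row length: 3

3


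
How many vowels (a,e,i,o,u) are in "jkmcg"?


Input: jkmcg
Checking each character:
  'j' at position 0: consonant
  'k' at position 1: consonant
  'm' at position 2: consonant
  'c' at position 3: consonant
  'g' at position 4: consonant
Total vowels: 0

0


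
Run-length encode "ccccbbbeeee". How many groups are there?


Input: ccccbbbeeee
Scanning for consecutive runs:
  Group 1: 'c' x 4 (positions 0-3)
  Group 2: 'b' x 3 (positions 4-6)
  Group 3: 'e' x 4 (positions 7-10)
Total groups: 3

3


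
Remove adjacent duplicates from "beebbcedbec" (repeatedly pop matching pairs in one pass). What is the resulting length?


Input: beebbcedbec
Stack-based adjacent duplicate removal:
  Read 'b': push. Stack: b
  Read 'e': push. Stack: be
  Read 'e': matches stack top 'e' => pop. Stack: b
  Read 'b': matches stack top 'b' => pop. Stack: (empty)
  Read 'b': push. Stack: b
  Read 'c': push. Stack: bc
  Read 'e': push. Stack: bce
  Read 'd': push. Stack: bced
  Read 'b': push. Stack: bcedb
  Read 'e': push. Stack: bcedbe
  Read 'c': push. Stack: bcedbec
Final stack: "bcedbec" (length 7)

7


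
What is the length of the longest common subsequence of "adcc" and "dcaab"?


LCS of "adcc" and "dcaab"
DP table:
           d    c    a    a    b
      0    0    0    0    0    0
  a   0    0    0    1    1    1
  d   0    1    1    1    1    1
  c   0    1    2    2    2    2
  c   0    1    2    2    2    2
LCS length = dp[4][5] = 2

2


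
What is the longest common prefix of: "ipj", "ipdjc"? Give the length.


Words: ipj, ipdjc
  Position 0: all 'i' => match
  Position 1: all 'p' => match
  Position 2: ('j', 'd') => mismatch, stop
LCP = "ip" (length 2)

2


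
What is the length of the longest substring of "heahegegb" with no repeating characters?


Input: "heahegegb"
Sliding window (track last position of each char):
  Position 0 ('h'): window [0,0] length 1 -- new best
  Position 1 ('e'): window [0,1] length 2 -- new best
  Position 2 ('a'): window [0,2] length 3 -- new best
  Position 3 ('h'): repeat (last at 0), move window start to 1
  Position 3 ('h'): window [1,3] length 3
  Position 4 ('e'): repeat (last at 1), move window start to 2
  Position 4 ('e'): window [2,4] length 3
  Position 5 ('g'): window [2,5] length 4 -- new best
  Position 6 ('e'): repeat (last at 4), move window start to 5
  Position 6 ('e'): window [5,6] length 2
  Position 7 ('g'): repeat (last at 5), move window start to 6
  Position 7 ('g'): window [6,7] length 2
  Position 8 ('b'): window [6,8] length 3
Longest substring with no repeats: "aheg" with length 4

4


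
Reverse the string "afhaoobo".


Input: afhaoobo
Reading characters right to left:
  Position 7: 'o'
  Position 6: 'b'
  Position 5: 'o'
  Position 4: 'o'
  Position 3: 'a'
  Position 2: 'h'
  Position 1: 'f'
  Position 0: 'a'
Reversed: obooahfa

obooahfa


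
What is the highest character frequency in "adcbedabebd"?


Input: adcbedabebd
Character counts:
  'a': 2
  'b': 3
  'c': 1
  'd': 3
  'e': 2
Maximum frequency: 3

3


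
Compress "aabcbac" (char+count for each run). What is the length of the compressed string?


Input: aabcbac
Runs:
  'a' x 2 => "a2"
  'b' x 1 => "b1"
  'c' x 1 => "c1"
  'b' x 1 => "b1"
  'a' x 1 => "a1"
  'c' x 1 => "c1"
Compressed: "a2b1c1b1a1c1"
Compressed length: 12

12


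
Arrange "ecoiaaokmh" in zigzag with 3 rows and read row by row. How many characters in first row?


Zigzag "ecoiaaokmh" into 3 rows:
Placing characters:
  'e' => row 0
  'c' => row 1
  'o' => row 2
  'i' => row 1
  'a' => row 0
  'a' => row 1
  'o' => row 2
  'k' => row 1
  'm' => row 0
  'h' => row 1
Rows:
  Row 0: "eam"
  Row 1: "ciakh"
  Row 2: "oo"
First row length: 3

3


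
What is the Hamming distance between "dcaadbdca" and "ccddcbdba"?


Comparing "dcaadbdca" and "ccddcbdba" position by position:
  Position 0: 'd' vs 'c' => differ
  Position 1: 'c' vs 'c' => same
  Position 2: 'a' vs 'd' => differ
  Position 3: 'a' vs 'd' => differ
  Position 4: 'd' vs 'c' => differ
  Position 5: 'b' vs 'b' => same
  Position 6: 'd' vs 'd' => same
  Position 7: 'c' vs 'b' => differ
  Position 8: 'a' vs 'a' => same
Total differences (Hamming distance): 5

5


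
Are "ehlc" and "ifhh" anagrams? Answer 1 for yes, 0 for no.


Strings: "ehlc", "ifhh"
Sorted first:  cehl
Sorted second: fhhi
Differ at position 0: 'c' vs 'f' => not anagrams

0


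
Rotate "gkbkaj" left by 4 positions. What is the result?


Input: "gkbkaj", rotate left by 4
First 4 characters: "gkbk"
Remaining characters: "aj"
Concatenate remaining + first: "aj" + "gkbk" = "ajgkbk"

ajgkbk


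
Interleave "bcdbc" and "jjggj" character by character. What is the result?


Interleaving "bcdbc" and "jjggj":
  Position 0: 'b' from first, 'j' from second => "bj"
  Position 1: 'c' from first, 'j' from second => "cj"
  Position 2: 'd' from first, 'g' from second => "dg"
  Position 3: 'b' from first, 'g' from second => "bg"
  Position 4: 'c' from first, 'j' from second => "cj"
Result: bjcjdgbgcj

bjcjdgbgcj


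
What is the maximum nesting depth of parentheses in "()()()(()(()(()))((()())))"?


Input: "()()()(()(()(()))((()())))"
Tracking depth:
  Position 0 '(': depth becomes 1
  Position 1 ')': depth becomes 0
  Position 2 '(': depth becomes 1
  Position 3 ')': depth becomes 0
  Position 4 '(': depth becomes 1
  Position 5 ')': depth becomes 0
  Position 6 '(': depth becomes 1
  Position 7 '(': depth becomes 2
  Position 8 ')': depth becomes 1
  Position 9 '(': depth becomes 2
  Position 10 '(': depth becomes 3
  Position 11 ')': depth becomes 2
  Position 12 '(': depth becomes 3
  Position 13 '(': depth becomes 4
  Position 14 ')': depth becomes 3
  Position 15 ')': depth becomes 2
  Position 16 ')': depth becomes 1
  Position 17 '(': depth becomes 2
  Position 18 '(': depth becomes 3
  Position 19 '(': depth becomes 4
  Position 20 ')': depth becomes 3
  Position 21 '(': depth becomes 4
  Position 22 ')': depth becomes 3
  Position 23 ')': depth becomes 2
  Position 24 ')': depth becomes 1
  Position 25 ')': depth becomes 0
Maximum depth reached: 4

4


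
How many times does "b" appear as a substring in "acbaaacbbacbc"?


Searching for "b" in "acbaaacbbacbc"
Scanning each position:
  Position 0: "a" => no
  Position 1: "c" => no
  Position 2: "b" => MATCH
  Position 3: "a" => no
  Position 4: "a" => no
  Position 5: "a" => no
  Position 6: "c" => no
  Position 7: "b" => MATCH
  Position 8: "b" => MATCH
  Position 9: "a" => no
  Position 10: "c" => no
  Position 11: "b" => MATCH
  Position 12: "c" => no
Total occurrences: 4

4


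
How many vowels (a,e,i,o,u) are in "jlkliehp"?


Input: jlkliehp
Checking each character:
  'j' at position 0: consonant
  'l' at position 1: consonant
  'k' at position 2: consonant
  'l' at position 3: consonant
  'i' at position 4: vowel (running total: 1)
  'e' at position 5: vowel (running total: 2)
  'h' at position 6: consonant
  'p' at position 7: consonant
Total vowels: 2

2


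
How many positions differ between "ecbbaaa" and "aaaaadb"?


Comparing "ecbbaaa" and "aaaaadb" position by position:
  Position 0: 'e' vs 'a' => DIFFER
  Position 1: 'c' vs 'a' => DIFFER
  Position 2: 'b' vs 'a' => DIFFER
  Position 3: 'b' vs 'a' => DIFFER
  Position 4: 'a' vs 'a' => same
  Position 5: 'a' vs 'd' => DIFFER
  Position 6: 'a' vs 'b' => DIFFER
Positions that differ: 6

6


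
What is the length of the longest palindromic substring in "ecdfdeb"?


Input: "ecdfdeb"
Checking substrings for palindromes:
  [2:5] "dfd" (len 3) => palindrome
Longest palindromic substring: "dfd" with length 3

3


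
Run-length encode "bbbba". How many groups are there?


Input: bbbba
Scanning for consecutive runs:
  Group 1: 'b' x 4 (positions 0-3)
  Group 2: 'a' x 1 (positions 4-4)
Total groups: 2

2


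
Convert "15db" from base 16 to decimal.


Input: "15db" in base 16
Positional expansion:
  Digit '1' (value 1) x 16^3 = 4096
  Digit '5' (value 5) x 16^2 = 1280
  Digit 'd' (value 13) x 16^1 = 208
  Digit 'b' (value 11) x 16^0 = 11
Sum = 5595

5595


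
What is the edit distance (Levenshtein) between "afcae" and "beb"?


Computing edit distance: "afcae" -> "beb"
DP table:
           b    e    b
      0    1    2    3
  a   1    1    2    3
  f   2    2    2    3
  c   3    3    3    3
  a   4    4    4    4
  e   5    5    4    5
Edit distance = dp[5][3] = 5

5


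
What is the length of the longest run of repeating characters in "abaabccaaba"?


Input: "abaabccaaba"
Scanning for longest run:
  Position 1 ('b'): new char, reset run to 1
  Position 2 ('a'): new char, reset run to 1
  Position 3 ('a'): continues run of 'a', length=2
  Position 4 ('b'): new char, reset run to 1
  Position 5 ('c'): new char, reset run to 1
  Position 6 ('c'): continues run of 'c', length=2
  Position 7 ('a'): new char, reset run to 1
  Position 8 ('a'): continues run of 'a', length=2
  Position 9 ('b'): new char, reset run to 1
  Position 10 ('a'): new char, reset run to 1
Longest run: 'a' with length 2

2


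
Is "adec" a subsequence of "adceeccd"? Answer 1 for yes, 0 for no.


Check if "adec" is a subsequence of "adceeccd"
Greedy scan:
  Position 0 ('a'): matches sub[0] = 'a'
  Position 1 ('d'): matches sub[1] = 'd'
  Position 2 ('c'): no match needed
  Position 3 ('e'): matches sub[2] = 'e'
  Position 4 ('e'): no match needed
  Position 5 ('c'): matches sub[3] = 'c'
  Position 6 ('c'): no match needed
  Position 7 ('d'): no match needed
All 4 characters matched => is a subsequence

1


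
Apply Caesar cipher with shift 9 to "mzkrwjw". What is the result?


Caesar cipher: shift "mzkrwjw" by 9
  'm' (pos 12) + 9 = pos 21 = 'v'
  'z' (pos 25) + 9 = pos 8 = 'i'
  'k' (pos 10) + 9 = pos 19 = 't'
  'r' (pos 17) + 9 = pos 0 = 'a'
  'w' (pos 22) + 9 = pos 5 = 'f'
  'j' (pos 9) + 9 = pos 18 = 's'
  'w' (pos 22) + 9 = pos 5 = 'f'
Result: vitafsf

vitafsf


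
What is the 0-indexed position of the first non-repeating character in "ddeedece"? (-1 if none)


Input: ddeedece
Character frequencies:
  'c': 1
  'd': 3
  'e': 4
Scanning left to right for freq == 1:
  Position 0 ('d'): freq=3, skip
  Position 1 ('d'): freq=3, skip
  Position 2 ('e'): freq=4, skip
  Position 3 ('e'): freq=4, skip
  Position 4 ('d'): freq=3, skip
  Position 5 ('e'): freq=4, skip
  Position 6 ('c'): unique! => answer = 6

6


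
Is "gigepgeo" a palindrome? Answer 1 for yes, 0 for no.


Input: gigepgeo
Reversed: oegpegig
  Compare pos 0 ('g') with pos 7 ('o'): MISMATCH
  Compare pos 1 ('i') with pos 6 ('e'): MISMATCH
  Compare pos 2 ('g') with pos 5 ('g'): match
  Compare pos 3 ('e') with pos 4 ('p'): MISMATCH
Result: not a palindrome

0


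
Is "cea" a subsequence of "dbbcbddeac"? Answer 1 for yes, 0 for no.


Check if "cea" is a subsequence of "dbbcbddeac"
Greedy scan:
  Position 0 ('d'): no match needed
  Position 1 ('b'): no match needed
  Position 2 ('b'): no match needed
  Position 3 ('c'): matches sub[0] = 'c'
  Position 4 ('b'): no match needed
  Position 5 ('d'): no match needed
  Position 6 ('d'): no match needed
  Position 7 ('e'): matches sub[1] = 'e'
  Position 8 ('a'): matches sub[2] = 'a'
  Position 9 ('c'): no match needed
All 3 characters matched => is a subsequence

1


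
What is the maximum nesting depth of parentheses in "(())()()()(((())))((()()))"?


Input: "(())()()()(((())))((()()))"
Tracking depth:
  Position 0 '(': depth becomes 1
  Position 1 '(': depth becomes 2
  Position 2 ')': depth becomes 1
  Position 3 ')': depth becomes 0
  Position 4 '(': depth becomes 1
  Position 5 ')': depth becomes 0
  Position 6 '(': depth becomes 1
  Position 7 ')': depth becomes 0
  Position 8 '(': depth becomes 1
  Position 9 ')': depth becomes 0
  Position 10 '(': depth becomes 1
  Position 11 '(': depth becomes 2
  Position 12 '(': depth becomes 3
  Position 13 '(': depth becomes 4
  Position 14 ')': depth becomes 3
  Position 15 ')': depth becomes 2
  Position 16 ')': depth becomes 1
  Position 17 ')': depth becomes 0
  Position 18 '(': depth becomes 1
  Position 19 '(': depth becomes 2
  Position 20 '(': depth becomes 3
  Position 21 ')': depth becomes 2
  Position 22 '(': depth becomes 3
  Position 23 ')': depth becomes 2
  Position 24 ')': depth becomes 1
  Position 25 ')': depth becomes 0
Maximum depth reached: 4

4


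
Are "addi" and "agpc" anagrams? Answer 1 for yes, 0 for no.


Strings: "addi", "agpc"
Sorted first:  addi
Sorted second: acgp
Differ at position 1: 'd' vs 'c' => not anagrams

0


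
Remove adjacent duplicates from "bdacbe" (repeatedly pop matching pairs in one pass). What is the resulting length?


Input: bdacbe
Stack-based adjacent duplicate removal:
  Read 'b': push. Stack: b
  Read 'd': push. Stack: bd
  Read 'a': push. Stack: bda
  Read 'c': push. Stack: bdac
  Read 'b': push. Stack: bdacb
  Read 'e': push. Stack: bdacbe
Final stack: "bdacbe" (length 6)

6


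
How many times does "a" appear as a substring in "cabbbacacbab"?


Searching for "a" in "cabbbacacbab"
Scanning each position:
  Position 0: "c" => no
  Position 1: "a" => MATCH
  Position 2: "b" => no
  Position 3: "b" => no
  Position 4: "b" => no
  Position 5: "a" => MATCH
  Position 6: "c" => no
  Position 7: "a" => MATCH
  Position 8: "c" => no
  Position 9: "b" => no
  Position 10: "a" => MATCH
  Position 11: "b" => no
Total occurrences: 4

4


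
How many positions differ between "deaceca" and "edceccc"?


Comparing "deaceca" and "edceccc" position by position:
  Position 0: 'd' vs 'e' => DIFFER
  Position 1: 'e' vs 'd' => DIFFER
  Position 2: 'a' vs 'c' => DIFFER
  Position 3: 'c' vs 'e' => DIFFER
  Position 4: 'e' vs 'c' => DIFFER
  Position 5: 'c' vs 'c' => same
  Position 6: 'a' vs 'c' => DIFFER
Positions that differ: 6

6


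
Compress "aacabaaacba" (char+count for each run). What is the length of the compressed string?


Input: aacabaaacba
Runs:
  'a' x 2 => "a2"
  'c' x 1 => "c1"
  'a' x 1 => "a1"
  'b' x 1 => "b1"
  'a' x 3 => "a3"
  'c' x 1 => "c1"
  'b' x 1 => "b1"
  'a' x 1 => "a1"
Compressed: "a2c1a1b1a3c1b1a1"
Compressed length: 16

16


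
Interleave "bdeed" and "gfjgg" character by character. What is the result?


Interleaving "bdeed" and "gfjgg":
  Position 0: 'b' from first, 'g' from second => "bg"
  Position 1: 'd' from first, 'f' from second => "df"
  Position 2: 'e' from first, 'j' from second => "ej"
  Position 3: 'e' from first, 'g' from second => "eg"
  Position 4: 'd' from first, 'g' from second => "dg"
Result: bgdfejegdg

bgdfejegdg


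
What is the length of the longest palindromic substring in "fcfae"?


Input: "fcfae"
Checking substrings for palindromes:
  [0:3] "fcf" (len 3) => palindrome
Longest palindromic substring: "fcf" with length 3

3


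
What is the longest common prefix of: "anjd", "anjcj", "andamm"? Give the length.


Words: anjd, anjcj, andamm
  Position 0: all 'a' => match
  Position 1: all 'n' => match
  Position 2: ('j', 'j', 'd') => mismatch, stop
LCP = "an" (length 2)

2


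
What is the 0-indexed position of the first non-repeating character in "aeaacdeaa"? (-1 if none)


Input: aeaacdeaa
Character frequencies:
  'a': 5
  'c': 1
  'd': 1
  'e': 2
Scanning left to right for freq == 1:
  Position 0 ('a'): freq=5, skip
  Position 1 ('e'): freq=2, skip
  Position 2 ('a'): freq=5, skip
  Position 3 ('a'): freq=5, skip
  Position 4 ('c'): unique! => answer = 4

4


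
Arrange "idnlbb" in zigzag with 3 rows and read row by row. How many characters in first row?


Zigzag "idnlbb" into 3 rows:
Placing characters:
  'i' => row 0
  'd' => row 1
  'n' => row 2
  'l' => row 1
  'b' => row 0
  'b' => row 1
Rows:
  Row 0: "ib"
  Row 1: "dlb"
  Row 2: "n"
First row length: 2

2


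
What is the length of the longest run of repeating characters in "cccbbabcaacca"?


Input: "cccbbabcaacca"
Scanning for longest run:
  Position 1 ('c'): continues run of 'c', length=2
  Position 2 ('c'): continues run of 'c', length=3
  Position 3 ('b'): new char, reset run to 1
  Position 4 ('b'): continues run of 'b', length=2
  Position 5 ('a'): new char, reset run to 1
  Position 6 ('b'): new char, reset run to 1
  Position 7 ('c'): new char, reset run to 1
  Position 8 ('a'): new char, reset run to 1
  Position 9 ('a'): continues run of 'a', length=2
  Position 10 ('c'): new char, reset run to 1
  Position 11 ('c'): continues run of 'c', length=2
  Position 12 ('a'): new char, reset run to 1
Longest run: 'c' with length 3

3


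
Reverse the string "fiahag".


Input: fiahag
Reading characters right to left:
  Position 5: 'g'
  Position 4: 'a'
  Position 3: 'h'
  Position 2: 'a'
  Position 1: 'i'
  Position 0: 'f'
Reversed: gahaif

gahaif


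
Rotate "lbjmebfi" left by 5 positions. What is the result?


Input: "lbjmebfi", rotate left by 5
First 5 characters: "lbjme"
Remaining characters: "bfi"
Concatenate remaining + first: "bfi" + "lbjme" = "bfilbjme"

bfilbjme


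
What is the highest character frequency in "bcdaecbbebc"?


Input: bcdaecbbebc
Character counts:
  'a': 1
  'b': 4
  'c': 3
  'd': 1
  'e': 2
Maximum frequency: 4

4


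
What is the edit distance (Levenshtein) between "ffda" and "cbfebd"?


Computing edit distance: "ffda" -> "cbfebd"
DP table:
           c    b    f    e    b    d
      0    1    2    3    4    5    6
  f   1    1    2    2    3    4    5
  f   2    2    2    2    3    4    5
  d   3    3    3    3    3    4    4
  a   4    4    4    4    4    4    5
Edit distance = dp[4][6] = 5

5


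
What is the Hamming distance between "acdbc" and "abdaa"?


Comparing "acdbc" and "abdaa" position by position:
  Position 0: 'a' vs 'a' => same
  Position 1: 'c' vs 'b' => differ
  Position 2: 'd' vs 'd' => same
  Position 3: 'b' vs 'a' => differ
  Position 4: 'c' vs 'a' => differ
Total differences (Hamming distance): 3

3


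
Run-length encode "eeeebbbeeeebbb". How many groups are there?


Input: eeeebbbeeeebbb
Scanning for consecutive runs:
  Group 1: 'e' x 4 (positions 0-3)
  Group 2: 'b' x 3 (positions 4-6)
  Group 3: 'e' x 4 (positions 7-10)
  Group 4: 'b' x 3 (positions 11-13)
Total groups: 4

4


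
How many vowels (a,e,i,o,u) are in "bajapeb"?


Input: bajapeb
Checking each character:
  'b' at position 0: consonant
  'a' at position 1: vowel (running total: 1)
  'j' at position 2: consonant
  'a' at position 3: vowel (running total: 2)
  'p' at position 4: consonant
  'e' at position 5: vowel (running total: 3)
  'b' at position 6: consonant
Total vowels: 3

3


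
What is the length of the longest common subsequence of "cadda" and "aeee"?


LCS of "cadda" and "aeee"
DP table:
           a    e    e    e
      0    0    0    0    0
  c   0    0    0    0    0
  a   0    1    1    1    1
  d   0    1    1    1    1
  d   0    1    1    1    1
  a   0    1    1    1    1
LCS length = dp[5][4] = 1

1


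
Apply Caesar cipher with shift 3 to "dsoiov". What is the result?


Caesar cipher: shift "dsoiov" by 3
  'd' (pos 3) + 3 = pos 6 = 'g'
  's' (pos 18) + 3 = pos 21 = 'v'
  'o' (pos 14) + 3 = pos 17 = 'r'
  'i' (pos 8) + 3 = pos 11 = 'l'
  'o' (pos 14) + 3 = pos 17 = 'r'
  'v' (pos 21) + 3 = pos 24 = 'y'
Result: gvrlry

gvrlry


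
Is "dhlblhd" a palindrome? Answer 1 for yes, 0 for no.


Input: dhlblhd
Reversed: dhlblhd
  Compare pos 0 ('d') with pos 6 ('d'): match
  Compare pos 1 ('h') with pos 5 ('h'): match
  Compare pos 2 ('l') with pos 4 ('l'): match
Result: palindrome

1


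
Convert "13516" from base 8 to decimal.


Input: "13516" in base 8
Positional expansion:
  Digit '1' (value 1) x 8^4 = 4096
  Digit '3' (value 3) x 8^3 = 1536
  Digit '5' (value 5) x 8^2 = 320
  Digit '1' (value 1) x 8^1 = 8
  Digit '6' (value 6) x 8^0 = 6
Sum = 5966

5966


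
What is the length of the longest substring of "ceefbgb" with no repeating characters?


Input: "ceefbgb"
Sliding window (track last position of each char):
  Position 0 ('c'): window [0,0] length 1 -- new best
  Position 1 ('e'): window [0,1] length 2 -- new best
  Position 2 ('e'): repeat (last at 1), move window start to 2
  Position 2 ('e'): window [2,2] length 1
  Position 3 ('f'): window [2,3] length 2
  Position 4 ('b'): window [2,4] length 3 -- new best
  Position 5 ('g'): window [2,5] length 4 -- new best
  Position 6 ('b'): repeat (last at 4), move window start to 5
  Position 6 ('b'): window [5,6] length 2
Longest substring with no repeats: "efbg" with length 4

4


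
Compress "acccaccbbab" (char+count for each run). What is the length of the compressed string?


Input: acccaccbbab
Runs:
  'a' x 1 => "a1"
  'c' x 3 => "c3"
  'a' x 1 => "a1"
  'c' x 2 => "c2"
  'b' x 2 => "b2"
  'a' x 1 => "a1"
  'b' x 1 => "b1"
Compressed: "a1c3a1c2b2a1b1"
Compressed length: 14

14


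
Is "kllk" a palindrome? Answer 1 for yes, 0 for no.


Input: kllk
Reversed: kllk
  Compare pos 0 ('k') with pos 3 ('k'): match
  Compare pos 1 ('l') with pos 2 ('l'): match
Result: palindrome

1


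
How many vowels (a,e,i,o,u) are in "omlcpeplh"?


Input: omlcpeplh
Checking each character:
  'o' at position 0: vowel (running total: 1)
  'm' at position 1: consonant
  'l' at position 2: consonant
  'c' at position 3: consonant
  'p' at position 4: consonant
  'e' at position 5: vowel (running total: 2)
  'p' at position 6: consonant
  'l' at position 7: consonant
  'h' at position 8: consonant
Total vowels: 2

2


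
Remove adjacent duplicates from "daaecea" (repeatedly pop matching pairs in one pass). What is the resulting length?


Input: daaecea
Stack-based adjacent duplicate removal:
  Read 'd': push. Stack: d
  Read 'a': push. Stack: da
  Read 'a': matches stack top 'a' => pop. Stack: d
  Read 'e': push. Stack: de
  Read 'c': push. Stack: dec
  Read 'e': push. Stack: dece
  Read 'a': push. Stack: decea
Final stack: "decea" (length 5)

5


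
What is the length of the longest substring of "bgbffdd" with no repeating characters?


Input: "bgbffdd"
Sliding window (track last position of each char):
  Position 0 ('b'): window [0,0] length 1 -- new best
  Position 1 ('g'): window [0,1] length 2 -- new best
  Position 2 ('b'): repeat (last at 0), move window start to 1
  Position 2 ('b'): window [1,2] length 2
  Position 3 ('f'): window [1,3] length 3 -- new best
  Position 4 ('f'): repeat (last at 3), move window start to 4
  Position 4 ('f'): window [4,4] length 1
  Position 5 ('d'): window [4,5] length 2
  Position 6 ('d'): repeat (last at 5), move window start to 6
  Position 6 ('d'): window [6,6] length 1
Longest substring with no repeats: "gbf" with length 3

3


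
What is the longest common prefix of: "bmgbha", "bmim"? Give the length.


Words: bmgbha, bmim
  Position 0: all 'b' => match
  Position 1: all 'm' => match
  Position 2: ('g', 'i') => mismatch, stop
LCP = "bm" (length 2)

2


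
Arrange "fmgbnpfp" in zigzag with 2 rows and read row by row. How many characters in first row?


Zigzag "fmgbnpfp" into 2 rows:
Placing characters:
  'f' => row 0
  'm' => row 1
  'g' => row 0
  'b' => row 1
  'n' => row 0
  'p' => row 1
  'f' => row 0
  'p' => row 1
Rows:
  Row 0: "fgnf"
  Row 1: "mbpp"
First row length: 4

4


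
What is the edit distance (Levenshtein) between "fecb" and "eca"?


Computing edit distance: "fecb" -> "eca"
DP table:
           e    c    a
      0    1    2    3
  f   1    1    2    3
  e   2    1    2    3
  c   3    2    1    2
  b   4    3    2    2
Edit distance = dp[4][3] = 2

2


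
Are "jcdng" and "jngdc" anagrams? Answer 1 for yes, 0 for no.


Strings: "jcdng", "jngdc"
Sorted first:  cdgjn
Sorted second: cdgjn
Sorted forms match => anagrams

1


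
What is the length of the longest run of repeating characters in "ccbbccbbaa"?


Input: "ccbbccbbaa"
Scanning for longest run:
  Position 1 ('c'): continues run of 'c', length=2
  Position 2 ('b'): new char, reset run to 1
  Position 3 ('b'): continues run of 'b', length=2
  Position 4 ('c'): new char, reset run to 1
  Position 5 ('c'): continues run of 'c', length=2
  Position 6 ('b'): new char, reset run to 1
  Position 7 ('b'): continues run of 'b', length=2
  Position 8 ('a'): new char, reset run to 1
  Position 9 ('a'): continues run of 'a', length=2
Longest run: 'c' with length 2

2


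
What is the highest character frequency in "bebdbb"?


Input: bebdbb
Character counts:
  'b': 4
  'd': 1
  'e': 1
Maximum frequency: 4

4


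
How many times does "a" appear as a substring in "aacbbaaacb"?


Searching for "a" in "aacbbaaacb"
Scanning each position:
  Position 0: "a" => MATCH
  Position 1: "a" => MATCH
  Position 2: "c" => no
  Position 3: "b" => no
  Position 4: "b" => no
  Position 5: "a" => MATCH
  Position 6: "a" => MATCH
  Position 7: "a" => MATCH
  Position 8: "c" => no
  Position 9: "b" => no
Total occurrences: 5

5


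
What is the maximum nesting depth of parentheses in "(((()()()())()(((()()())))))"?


Input: "(((()()()())()(((()()())))))"
Tracking depth:
  Position 0 '(': depth becomes 1
  Position 1 '(': depth becomes 2
  Position 2 '(': depth becomes 3
  Position 3 '(': depth becomes 4
  Position 4 ')': depth becomes 3
  Position 5 '(': depth becomes 4
  Position 6 ')': depth becomes 3
  Position 7 '(': depth becomes 4
  Position 8 ')': depth becomes 3
  Position 9 '(': depth becomes 4
  Position 10 ')': depth becomes 3
  Position 11 ')': depth becomes 2
  Position 12 '(': depth becomes 3
  Position 13 ')': depth becomes 2
  Position 14 '(': depth becomes 3
  Position 15 '(': depth becomes 4
  Position 16 '(': depth becomes 5
  Position 17 '(': depth becomes 6
  Position 18 ')': depth becomes 5
  Position 19 '(': depth becomes 6
  Position 20 ')': depth becomes 5
  Position 21 '(': depth becomes 6
  Position 22 ')': depth becomes 5
  Position 23 ')': depth becomes 4
  Position 24 ')': depth becomes 3
  Position 25 ')': depth becomes 2
  Position 26 ')': depth becomes 1
  Position 27 ')': depth becomes 0
Maximum depth reached: 6

6


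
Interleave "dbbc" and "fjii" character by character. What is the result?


Interleaving "dbbc" and "fjii":
  Position 0: 'd' from first, 'f' from second => "df"
  Position 1: 'b' from first, 'j' from second => "bj"
  Position 2: 'b' from first, 'i' from second => "bi"
  Position 3: 'c' from first, 'i' from second => "ci"
Result: dfbjbici

dfbjbici


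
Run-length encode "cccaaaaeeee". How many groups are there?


Input: cccaaaaeeee
Scanning for consecutive runs:
  Group 1: 'c' x 3 (positions 0-2)
  Group 2: 'a' x 4 (positions 3-6)
  Group 3: 'e' x 4 (positions 7-10)
Total groups: 3

3


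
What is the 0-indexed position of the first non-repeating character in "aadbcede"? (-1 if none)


Input: aadbcede
Character frequencies:
  'a': 2
  'b': 1
  'c': 1
  'd': 2
  'e': 2
Scanning left to right for freq == 1:
  Position 0 ('a'): freq=2, skip
  Position 1 ('a'): freq=2, skip
  Position 2 ('d'): freq=2, skip
  Position 3 ('b'): unique! => answer = 3

3


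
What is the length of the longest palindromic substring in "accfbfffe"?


Input: "accfbfffe"
Checking substrings for palindromes:
  [3:6] "fbf" (len 3) => palindrome
  [5:8] "fff" (len 3) => palindrome
  [1:3] "cc" (len 2) => palindrome
  [5:7] "ff" (len 2) => palindrome
  [6:8] "ff" (len 2) => palindrome
Longest palindromic substring: "fbf" with length 3

3


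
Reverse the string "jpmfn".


Input: jpmfn
Reading characters right to left:
  Position 4: 'n'
  Position 3: 'f'
  Position 2: 'm'
  Position 1: 'p'
  Position 0: 'j'
Reversed: nfmpj

nfmpj


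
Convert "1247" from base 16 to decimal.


Input: "1247" in base 16
Positional expansion:
  Digit '1' (value 1) x 16^3 = 4096
  Digit '2' (value 2) x 16^2 = 512
  Digit '4' (value 4) x 16^1 = 64
  Digit '7' (value 7) x 16^0 = 7
Sum = 4679

4679


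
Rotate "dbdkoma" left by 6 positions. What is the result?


Input: "dbdkoma", rotate left by 6
First 6 characters: "dbdkom"
Remaining characters: "a"
Concatenate remaining + first: "a" + "dbdkom" = "adbdkom"

adbdkom


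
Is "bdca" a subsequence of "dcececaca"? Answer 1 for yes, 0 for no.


Check if "bdca" is a subsequence of "dcececaca"
Greedy scan:
  Position 0 ('d'): no match needed
  Position 1 ('c'): no match needed
  Position 2 ('e'): no match needed
  Position 3 ('c'): no match needed
  Position 4 ('e'): no match needed
  Position 5 ('c'): no match needed
  Position 6 ('a'): no match needed
  Position 7 ('c'): no match needed
  Position 8 ('a'): no match needed
Only matched 0/4 characters => not a subsequence

0


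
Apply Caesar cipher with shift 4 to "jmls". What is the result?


Caesar cipher: shift "jmls" by 4
  'j' (pos 9) + 4 = pos 13 = 'n'
  'm' (pos 12) + 4 = pos 16 = 'q'
  'l' (pos 11) + 4 = pos 15 = 'p'
  's' (pos 18) + 4 = pos 22 = 'w'
Result: nqpw

nqpw


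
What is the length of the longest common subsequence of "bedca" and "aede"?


LCS of "bedca" and "aede"
DP table:
           a    e    d    e
      0    0    0    0    0
  b   0    0    0    0    0
  e   0    0    1    1    1
  d   0    0    1    2    2
  c   0    0    1    2    2
  a   0    1    1    2    2
LCS length = dp[5][4] = 2

2


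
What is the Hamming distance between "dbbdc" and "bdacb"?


Comparing "dbbdc" and "bdacb" position by position:
  Position 0: 'd' vs 'b' => differ
  Position 1: 'b' vs 'd' => differ
  Position 2: 'b' vs 'a' => differ
  Position 3: 'd' vs 'c' => differ
  Position 4: 'c' vs 'b' => differ
Total differences (Hamming distance): 5

5


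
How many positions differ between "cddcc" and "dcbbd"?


Comparing "cddcc" and "dcbbd" position by position:
  Position 0: 'c' vs 'd' => DIFFER
  Position 1: 'd' vs 'c' => DIFFER
  Position 2: 'd' vs 'b' => DIFFER
  Position 3: 'c' vs 'b' => DIFFER
  Position 4: 'c' vs 'd' => DIFFER
Positions that differ: 5

5


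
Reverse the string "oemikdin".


Input: oemikdin
Reading characters right to left:
  Position 7: 'n'
  Position 6: 'i'
  Position 5: 'd'
  Position 4: 'k'
  Position 3: 'i'
  Position 2: 'm'
  Position 1: 'e'
  Position 0: 'o'
Reversed: nidkimeo

nidkimeo


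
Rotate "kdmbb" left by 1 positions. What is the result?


Input: "kdmbb", rotate left by 1
First 1 characters: "k"
Remaining characters: "dmbb"
Concatenate remaining + first: "dmbb" + "k" = "dmbbk"

dmbbk


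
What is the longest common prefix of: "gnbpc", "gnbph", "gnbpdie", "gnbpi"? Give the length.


Words: gnbpc, gnbph, gnbpdie, gnbpi
  Position 0: all 'g' => match
  Position 1: all 'n' => match
  Position 2: all 'b' => match
  Position 3: all 'p' => match
  Position 4: ('c', 'h', 'd', 'i') => mismatch, stop
LCP = "gnbp" (length 4)

4


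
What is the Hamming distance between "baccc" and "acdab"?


Comparing "baccc" and "acdab" position by position:
  Position 0: 'b' vs 'a' => differ
  Position 1: 'a' vs 'c' => differ
  Position 2: 'c' vs 'd' => differ
  Position 3: 'c' vs 'a' => differ
  Position 4: 'c' vs 'b' => differ
Total differences (Hamming distance): 5

5


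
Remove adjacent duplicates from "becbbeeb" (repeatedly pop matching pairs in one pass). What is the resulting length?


Input: becbbeeb
Stack-based adjacent duplicate removal:
  Read 'b': push. Stack: b
  Read 'e': push. Stack: be
  Read 'c': push. Stack: bec
  Read 'b': push. Stack: becb
  Read 'b': matches stack top 'b' => pop. Stack: bec
  Read 'e': push. Stack: bece
  Read 'e': matches stack top 'e' => pop. Stack: bec
  Read 'b': push. Stack: becb
Final stack: "becb" (length 4)

4


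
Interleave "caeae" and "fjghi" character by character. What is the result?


Interleaving "caeae" and "fjghi":
  Position 0: 'c' from first, 'f' from second => "cf"
  Position 1: 'a' from first, 'j' from second => "aj"
  Position 2: 'e' from first, 'g' from second => "eg"
  Position 3: 'a' from first, 'h' from second => "ah"
  Position 4: 'e' from first, 'i' from second => "ei"
Result: cfajegahei

cfajegahei


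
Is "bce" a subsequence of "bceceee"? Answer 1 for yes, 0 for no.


Check if "bce" is a subsequence of "bceceee"
Greedy scan:
  Position 0 ('b'): matches sub[0] = 'b'
  Position 1 ('c'): matches sub[1] = 'c'
  Position 2 ('e'): matches sub[2] = 'e'
  Position 3 ('c'): no match needed
  Position 4 ('e'): no match needed
  Position 5 ('e'): no match needed
  Position 6 ('e'): no match needed
All 3 characters matched => is a subsequence

1
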